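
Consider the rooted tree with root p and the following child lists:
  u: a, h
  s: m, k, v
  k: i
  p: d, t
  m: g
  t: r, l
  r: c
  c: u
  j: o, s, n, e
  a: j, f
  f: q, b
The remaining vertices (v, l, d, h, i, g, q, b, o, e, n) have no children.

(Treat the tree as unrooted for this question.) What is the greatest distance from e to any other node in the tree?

8

A farthest node from e is d.
The path e–j–a–u–c–r–t–p–d has 8 edges.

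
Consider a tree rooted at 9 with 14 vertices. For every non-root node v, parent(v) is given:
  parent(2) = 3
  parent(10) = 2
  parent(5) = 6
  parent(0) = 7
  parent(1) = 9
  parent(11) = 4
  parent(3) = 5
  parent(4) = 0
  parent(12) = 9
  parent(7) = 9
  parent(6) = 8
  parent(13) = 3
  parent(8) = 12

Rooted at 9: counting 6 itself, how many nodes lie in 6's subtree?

6

Descendants of 6 (including itself): 6, 5, 3, 13, 2, 10. That's 6.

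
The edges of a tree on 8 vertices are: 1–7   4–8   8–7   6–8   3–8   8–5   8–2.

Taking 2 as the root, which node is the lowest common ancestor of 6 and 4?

6's ancestor chain is 6, 8, 2 and 4's is 4, 8, 2; they first meet at 8.

8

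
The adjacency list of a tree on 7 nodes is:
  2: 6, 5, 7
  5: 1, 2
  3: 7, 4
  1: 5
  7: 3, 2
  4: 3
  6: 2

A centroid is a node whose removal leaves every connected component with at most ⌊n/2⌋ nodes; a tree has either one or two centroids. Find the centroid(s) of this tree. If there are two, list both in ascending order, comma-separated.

If 2 is removed the pieces have sizes 3, 2, 1, all ≤ ⌊7/2⌋ = 3.
No neighbour of 2 does as well, so 2 is the unique centroid.

2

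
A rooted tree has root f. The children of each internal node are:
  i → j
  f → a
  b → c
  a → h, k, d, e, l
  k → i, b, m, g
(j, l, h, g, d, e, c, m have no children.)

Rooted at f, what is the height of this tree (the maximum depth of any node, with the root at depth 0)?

4

The longest root-to-leaf path is f → a → k → b → c (4 edges).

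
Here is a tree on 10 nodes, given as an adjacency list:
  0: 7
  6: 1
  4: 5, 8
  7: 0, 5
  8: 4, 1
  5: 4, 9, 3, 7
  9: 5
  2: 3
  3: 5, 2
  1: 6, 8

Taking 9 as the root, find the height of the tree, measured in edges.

The longest root-to-leaf path is 9 → 5 → 4 → 8 → 1 → 6 (5 edges).

5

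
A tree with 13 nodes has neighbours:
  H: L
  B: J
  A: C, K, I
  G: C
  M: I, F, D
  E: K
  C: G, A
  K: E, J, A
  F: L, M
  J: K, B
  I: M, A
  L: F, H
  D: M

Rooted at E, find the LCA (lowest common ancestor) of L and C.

L's ancestor chain is L, F, M, I, A, K, E and C's is C, A, K, E; they first meet at A.

A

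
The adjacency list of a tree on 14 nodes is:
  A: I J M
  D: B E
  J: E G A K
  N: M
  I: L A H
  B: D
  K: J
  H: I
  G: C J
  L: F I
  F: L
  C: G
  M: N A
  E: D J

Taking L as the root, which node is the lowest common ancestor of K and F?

L

Ancestors of K (toward the root): K, J, A, I, L.
Ancestors of F: F, L.
The deepest node appearing in both lists is L.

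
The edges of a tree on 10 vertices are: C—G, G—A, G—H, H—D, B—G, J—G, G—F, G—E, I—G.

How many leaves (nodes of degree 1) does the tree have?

8

Exactly 8 nodes have a single neighbour: A, B, C, D, E, F, I, J.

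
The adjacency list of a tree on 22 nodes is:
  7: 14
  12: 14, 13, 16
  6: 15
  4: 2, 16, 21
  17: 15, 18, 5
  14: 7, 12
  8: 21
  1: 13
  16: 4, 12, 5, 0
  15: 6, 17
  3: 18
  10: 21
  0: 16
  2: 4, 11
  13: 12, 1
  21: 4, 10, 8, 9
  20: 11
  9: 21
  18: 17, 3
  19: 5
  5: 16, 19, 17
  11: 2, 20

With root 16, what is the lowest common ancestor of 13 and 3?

13's ancestor chain is 13, 12, 16 and 3's is 3, 18, 17, 5, 16; they first meet at 16.

16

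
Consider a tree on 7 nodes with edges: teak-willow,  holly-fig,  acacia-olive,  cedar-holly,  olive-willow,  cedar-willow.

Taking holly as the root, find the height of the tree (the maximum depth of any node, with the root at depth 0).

A deepest node is acacia, reached by holly → cedar → willow → olive → acacia.
That path has 4 edges, so the height is 4.

4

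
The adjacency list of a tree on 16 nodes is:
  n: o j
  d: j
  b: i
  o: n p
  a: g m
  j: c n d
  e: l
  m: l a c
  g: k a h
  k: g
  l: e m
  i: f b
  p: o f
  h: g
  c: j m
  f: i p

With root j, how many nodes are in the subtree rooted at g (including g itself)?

3

g's subtree: {g, k, h}, size 3.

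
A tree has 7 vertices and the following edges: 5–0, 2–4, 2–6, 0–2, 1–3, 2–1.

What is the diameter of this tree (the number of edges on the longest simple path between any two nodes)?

Starting from 5, a farthest node is 3 at distance 4.
One longest path: 5–0–2–1–3.
So the diameter is 4.

4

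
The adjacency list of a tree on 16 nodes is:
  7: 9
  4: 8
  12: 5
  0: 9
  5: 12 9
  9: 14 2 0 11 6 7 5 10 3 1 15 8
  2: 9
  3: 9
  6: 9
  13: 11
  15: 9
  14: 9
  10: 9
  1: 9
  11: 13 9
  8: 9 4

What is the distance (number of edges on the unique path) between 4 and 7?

3

4 - 8 - 9 - 7: 3 edges.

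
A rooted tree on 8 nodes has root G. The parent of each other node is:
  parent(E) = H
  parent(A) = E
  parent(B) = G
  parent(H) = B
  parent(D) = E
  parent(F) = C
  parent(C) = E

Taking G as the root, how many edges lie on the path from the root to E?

3

Path from G to E: G – B – H – E, which has 3 edges.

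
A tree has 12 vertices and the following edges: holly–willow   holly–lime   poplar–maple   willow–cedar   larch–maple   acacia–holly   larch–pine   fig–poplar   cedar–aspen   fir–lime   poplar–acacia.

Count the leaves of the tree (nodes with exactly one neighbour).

The leaves are aspen, fig, fir, pine.
That is 4 leaves.

4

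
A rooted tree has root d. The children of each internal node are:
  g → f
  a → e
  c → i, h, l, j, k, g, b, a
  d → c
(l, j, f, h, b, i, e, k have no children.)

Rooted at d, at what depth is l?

Path from d to l: d → c → l, which has 2 edges.

2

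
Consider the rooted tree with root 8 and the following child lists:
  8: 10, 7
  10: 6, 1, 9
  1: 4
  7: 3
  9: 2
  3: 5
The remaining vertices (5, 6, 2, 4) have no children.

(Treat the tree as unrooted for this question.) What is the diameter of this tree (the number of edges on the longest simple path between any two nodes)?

6

Starting from 5, a farthest node is 2 at distance 6.
One longest path: 5–3–7–8–10–9–2.
So the diameter is 6.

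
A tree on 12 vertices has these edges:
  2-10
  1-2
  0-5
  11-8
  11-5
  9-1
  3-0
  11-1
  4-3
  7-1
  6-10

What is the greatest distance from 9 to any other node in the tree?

The node farthest from 9 is 4, via 9 – 1 – 11 – 5 – 0 – 3 – 4 — 6 edges.

6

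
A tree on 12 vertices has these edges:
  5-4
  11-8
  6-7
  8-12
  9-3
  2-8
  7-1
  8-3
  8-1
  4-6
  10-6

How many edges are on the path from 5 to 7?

Walking from 5: 5–4–6–7. Length 3.

3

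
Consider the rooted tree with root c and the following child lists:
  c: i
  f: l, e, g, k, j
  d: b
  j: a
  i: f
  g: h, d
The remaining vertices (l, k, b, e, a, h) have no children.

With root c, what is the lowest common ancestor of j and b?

f

Ancestors of j (toward the root): j, f, i, c.
Ancestors of b: b, d, g, f, i, c.
The deepest node appearing in both lists is f.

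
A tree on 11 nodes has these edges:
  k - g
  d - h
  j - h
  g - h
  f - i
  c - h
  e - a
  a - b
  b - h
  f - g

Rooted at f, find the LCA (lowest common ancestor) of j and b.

h

j's ancestor chain is j, h, g, f and b's is b, h, g, f; they first meet at h.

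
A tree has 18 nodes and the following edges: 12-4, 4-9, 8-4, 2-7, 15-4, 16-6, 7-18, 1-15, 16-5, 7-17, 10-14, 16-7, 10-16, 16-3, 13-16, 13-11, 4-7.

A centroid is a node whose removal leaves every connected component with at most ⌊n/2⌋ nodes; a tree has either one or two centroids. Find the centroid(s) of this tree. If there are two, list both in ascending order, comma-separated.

Removing 7 splits the tree into components of sizes 8, 6, 1, 1, 1; the largest is 8 ≤ ⌊18/2⌋ = 9.
No neighbour of 7 does as well, so 7 is the unique centroid.

7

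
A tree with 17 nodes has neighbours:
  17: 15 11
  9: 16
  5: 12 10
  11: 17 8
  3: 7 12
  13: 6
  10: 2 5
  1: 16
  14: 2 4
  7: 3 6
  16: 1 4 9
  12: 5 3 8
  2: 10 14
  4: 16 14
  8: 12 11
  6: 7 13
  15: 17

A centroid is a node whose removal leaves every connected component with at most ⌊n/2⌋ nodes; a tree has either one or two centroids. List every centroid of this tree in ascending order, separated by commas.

12

Removing 12 splits the tree into components of sizes 8, 4, 4; the largest is 8 ≤ ⌊17/2⌋ = 8.
Every other node leaves some component of size > 8, so the centroid is unique.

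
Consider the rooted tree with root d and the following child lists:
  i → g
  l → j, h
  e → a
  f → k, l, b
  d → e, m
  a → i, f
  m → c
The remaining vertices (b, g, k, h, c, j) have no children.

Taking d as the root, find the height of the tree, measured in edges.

5

The longest root-to-leaf path is d – e – a – f – l – j (5 edges).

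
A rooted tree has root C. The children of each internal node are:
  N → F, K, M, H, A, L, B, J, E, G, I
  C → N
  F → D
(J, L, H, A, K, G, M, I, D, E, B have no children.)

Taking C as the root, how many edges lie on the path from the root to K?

Path from C to K: C → N → K, which has 2 edges.

2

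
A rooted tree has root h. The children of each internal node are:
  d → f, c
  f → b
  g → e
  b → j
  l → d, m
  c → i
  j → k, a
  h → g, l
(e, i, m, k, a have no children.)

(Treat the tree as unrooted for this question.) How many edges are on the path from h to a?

h–l–d–f–b–j–a: 6 edges.

6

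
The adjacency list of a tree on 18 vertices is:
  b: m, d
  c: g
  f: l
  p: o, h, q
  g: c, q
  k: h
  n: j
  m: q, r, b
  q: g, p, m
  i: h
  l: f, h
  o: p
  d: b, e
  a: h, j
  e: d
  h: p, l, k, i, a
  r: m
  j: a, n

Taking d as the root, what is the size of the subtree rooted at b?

16

Descendants of b (including itself): b, m, q, r, p, g, h, o, c, a, l, i, k, j, f, n. That's 16.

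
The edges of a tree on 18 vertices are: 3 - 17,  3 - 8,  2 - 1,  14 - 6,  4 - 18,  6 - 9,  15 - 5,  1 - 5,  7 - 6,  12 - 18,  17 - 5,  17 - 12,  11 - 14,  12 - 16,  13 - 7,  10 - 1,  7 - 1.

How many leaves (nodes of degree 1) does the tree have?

9

The leaves are 2, 4, 8, 9, 10, 11, 13, 15, 16.
That is 9 leaves.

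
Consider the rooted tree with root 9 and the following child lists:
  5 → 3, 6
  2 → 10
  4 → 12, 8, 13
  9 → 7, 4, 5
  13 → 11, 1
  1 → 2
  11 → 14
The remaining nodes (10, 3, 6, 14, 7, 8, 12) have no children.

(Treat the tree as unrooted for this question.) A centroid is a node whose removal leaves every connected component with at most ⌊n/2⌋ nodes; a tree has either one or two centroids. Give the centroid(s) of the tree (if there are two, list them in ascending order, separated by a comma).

Delete 4: the remaining components have sizes 6, 5, 1, 1. Max 6 ≤ 7, so 4 is a centroid.
No neighbour of 4 does as well, so 4 is the unique centroid.

4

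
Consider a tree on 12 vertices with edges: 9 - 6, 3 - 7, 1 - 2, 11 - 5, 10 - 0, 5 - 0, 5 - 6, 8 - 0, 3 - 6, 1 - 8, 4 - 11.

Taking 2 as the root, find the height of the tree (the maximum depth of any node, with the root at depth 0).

7

The longest root-to-leaf path is 2–1–8–0–5–6–3–7 (7 edges).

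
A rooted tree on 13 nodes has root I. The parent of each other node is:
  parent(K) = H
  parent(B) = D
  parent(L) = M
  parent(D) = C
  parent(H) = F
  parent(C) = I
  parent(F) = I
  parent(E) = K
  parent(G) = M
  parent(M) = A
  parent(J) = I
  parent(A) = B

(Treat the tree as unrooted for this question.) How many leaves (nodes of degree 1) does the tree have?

4

Exactly 4 nodes have a single neighbour: E, G, J, L.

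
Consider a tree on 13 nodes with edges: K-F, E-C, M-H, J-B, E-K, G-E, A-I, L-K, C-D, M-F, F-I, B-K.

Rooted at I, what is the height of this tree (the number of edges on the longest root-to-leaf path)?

5

The longest root-to-leaf path is I – F – K – E – C – D (5 edges).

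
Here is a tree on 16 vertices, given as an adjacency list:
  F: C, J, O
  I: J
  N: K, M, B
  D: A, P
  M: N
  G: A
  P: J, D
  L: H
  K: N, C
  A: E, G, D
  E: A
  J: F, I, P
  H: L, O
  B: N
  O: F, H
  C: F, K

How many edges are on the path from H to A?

6

H - O - F - J - P - D - A: 6 edges.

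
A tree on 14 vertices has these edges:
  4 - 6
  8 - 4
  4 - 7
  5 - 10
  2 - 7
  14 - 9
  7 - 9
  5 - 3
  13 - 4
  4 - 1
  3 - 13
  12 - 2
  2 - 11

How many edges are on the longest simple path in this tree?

BFS from 12 reaches 10 last, at distance 7; BFS from 10 confirms no node is farther.
Path: 12 – 2 – 7 – 4 – 13 – 3 – 5 – 10.

7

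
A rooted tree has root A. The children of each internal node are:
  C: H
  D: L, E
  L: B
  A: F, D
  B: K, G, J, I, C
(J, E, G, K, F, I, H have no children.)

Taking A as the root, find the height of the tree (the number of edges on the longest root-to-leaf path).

5

The longest root-to-leaf path is A – D – L – B – C – H (5 edges).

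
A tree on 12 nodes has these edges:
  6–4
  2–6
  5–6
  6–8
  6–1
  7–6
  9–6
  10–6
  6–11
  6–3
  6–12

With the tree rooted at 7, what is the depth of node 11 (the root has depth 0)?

2

Climbing from 11 to the root: 11 → 6 → 7. That's 2 steps.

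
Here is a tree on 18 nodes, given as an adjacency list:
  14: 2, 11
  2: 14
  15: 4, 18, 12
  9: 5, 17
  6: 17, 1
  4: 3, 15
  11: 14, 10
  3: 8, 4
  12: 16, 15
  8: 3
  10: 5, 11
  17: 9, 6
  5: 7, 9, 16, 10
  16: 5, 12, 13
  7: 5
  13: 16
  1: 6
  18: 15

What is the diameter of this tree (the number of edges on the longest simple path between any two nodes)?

Starting from 1, a farthest node is 8 at distance 10.
One longest path: 1–6–17–9–5–16–12–15–4–3–8.
So the diameter is 10.

10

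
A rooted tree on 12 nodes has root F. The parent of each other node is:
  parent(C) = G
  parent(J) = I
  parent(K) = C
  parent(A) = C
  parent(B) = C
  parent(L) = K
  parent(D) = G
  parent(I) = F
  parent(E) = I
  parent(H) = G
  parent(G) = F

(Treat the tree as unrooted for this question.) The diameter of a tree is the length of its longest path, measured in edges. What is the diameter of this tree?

6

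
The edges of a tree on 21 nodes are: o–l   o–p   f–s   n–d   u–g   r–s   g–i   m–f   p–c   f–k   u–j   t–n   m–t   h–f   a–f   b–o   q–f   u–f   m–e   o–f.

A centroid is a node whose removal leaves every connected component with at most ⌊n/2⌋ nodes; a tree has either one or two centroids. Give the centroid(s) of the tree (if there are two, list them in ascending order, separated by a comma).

f

If f is removed the pieces have sizes 5, 5, 4, 2, 1, 1, 1, 1, all ≤ ⌊21/2⌋ = 10.
No neighbour of f does as well, so f is the unique centroid.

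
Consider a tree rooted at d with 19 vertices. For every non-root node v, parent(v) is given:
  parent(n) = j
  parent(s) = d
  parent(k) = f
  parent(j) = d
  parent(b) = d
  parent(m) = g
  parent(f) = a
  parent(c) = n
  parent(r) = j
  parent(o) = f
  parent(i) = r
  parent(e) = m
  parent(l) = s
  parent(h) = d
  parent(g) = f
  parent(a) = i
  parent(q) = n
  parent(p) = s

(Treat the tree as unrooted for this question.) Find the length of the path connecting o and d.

The path is o–f–a–i–r–j–d, which has 6 edges.

6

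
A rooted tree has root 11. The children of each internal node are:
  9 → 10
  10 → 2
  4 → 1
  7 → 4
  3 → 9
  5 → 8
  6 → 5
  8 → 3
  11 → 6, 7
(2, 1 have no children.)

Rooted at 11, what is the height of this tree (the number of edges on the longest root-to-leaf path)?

2 sits deepest: 11-6-5-8-3-9-10-2 — 7 edges from the root.

7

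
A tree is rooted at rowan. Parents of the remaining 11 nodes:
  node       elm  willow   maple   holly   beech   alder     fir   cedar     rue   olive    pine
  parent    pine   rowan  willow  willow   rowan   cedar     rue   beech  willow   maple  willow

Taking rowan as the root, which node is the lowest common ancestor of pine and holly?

willow

Ancestors of pine (toward the root): pine, willow, rowan.
Ancestors of holly: holly, willow, rowan.
The deepest node appearing in both lists is willow.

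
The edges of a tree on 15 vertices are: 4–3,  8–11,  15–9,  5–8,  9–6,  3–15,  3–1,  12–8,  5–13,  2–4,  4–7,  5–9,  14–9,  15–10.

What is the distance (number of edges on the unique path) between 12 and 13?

3

12 - 8 - 5 - 13: 3 edges.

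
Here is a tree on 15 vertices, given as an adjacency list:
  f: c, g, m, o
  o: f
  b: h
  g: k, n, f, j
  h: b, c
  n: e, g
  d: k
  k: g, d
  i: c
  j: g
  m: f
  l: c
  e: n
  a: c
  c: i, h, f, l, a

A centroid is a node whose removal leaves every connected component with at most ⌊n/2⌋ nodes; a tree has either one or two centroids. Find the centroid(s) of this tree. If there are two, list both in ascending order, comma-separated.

f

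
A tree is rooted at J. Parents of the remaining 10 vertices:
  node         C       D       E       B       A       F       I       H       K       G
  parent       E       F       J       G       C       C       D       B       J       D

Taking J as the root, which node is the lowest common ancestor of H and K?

Path H→root: H B G D F C E J; path K→root: K J.
First common node: J.

J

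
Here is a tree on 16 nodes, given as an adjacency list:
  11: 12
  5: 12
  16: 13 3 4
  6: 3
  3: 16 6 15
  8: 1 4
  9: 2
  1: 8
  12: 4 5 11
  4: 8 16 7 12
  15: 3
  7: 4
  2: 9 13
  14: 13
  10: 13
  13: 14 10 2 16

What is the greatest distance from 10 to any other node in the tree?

The node farthest from 10 is 11 (5, 1 also at distance 5), via 10-13-16-4-12-11 — 5 edges.

5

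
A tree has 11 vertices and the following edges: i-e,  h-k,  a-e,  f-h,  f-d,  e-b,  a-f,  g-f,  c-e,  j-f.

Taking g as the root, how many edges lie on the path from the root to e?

3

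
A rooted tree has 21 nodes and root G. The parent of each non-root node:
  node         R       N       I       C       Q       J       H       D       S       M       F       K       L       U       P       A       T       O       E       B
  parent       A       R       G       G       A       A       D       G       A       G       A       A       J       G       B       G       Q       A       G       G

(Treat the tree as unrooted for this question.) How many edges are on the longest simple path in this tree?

5

Starting from P, a farthest node is N at distance 5.
One longest path: P – B – G – A – R – N.
So the diameter is 5.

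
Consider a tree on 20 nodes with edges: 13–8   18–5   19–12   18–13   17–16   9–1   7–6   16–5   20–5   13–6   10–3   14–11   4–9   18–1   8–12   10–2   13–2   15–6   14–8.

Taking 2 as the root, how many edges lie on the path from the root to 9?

2 – 13 – 18 – 1 – 9 — 4 edges.

4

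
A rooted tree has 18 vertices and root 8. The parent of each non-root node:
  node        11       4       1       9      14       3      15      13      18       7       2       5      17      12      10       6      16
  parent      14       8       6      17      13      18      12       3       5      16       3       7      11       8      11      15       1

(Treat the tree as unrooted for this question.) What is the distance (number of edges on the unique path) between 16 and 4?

6

The path is 16 - 1 - 6 - 15 - 12 - 8 - 4, which has 6 edges.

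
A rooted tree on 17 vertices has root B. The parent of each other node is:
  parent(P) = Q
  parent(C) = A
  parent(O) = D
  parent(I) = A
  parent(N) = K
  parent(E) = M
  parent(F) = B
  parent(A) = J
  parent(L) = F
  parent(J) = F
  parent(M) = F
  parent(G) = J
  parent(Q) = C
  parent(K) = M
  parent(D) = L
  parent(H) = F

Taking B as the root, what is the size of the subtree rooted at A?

5

A's subtree: {A, C, I, Q, P}, size 5.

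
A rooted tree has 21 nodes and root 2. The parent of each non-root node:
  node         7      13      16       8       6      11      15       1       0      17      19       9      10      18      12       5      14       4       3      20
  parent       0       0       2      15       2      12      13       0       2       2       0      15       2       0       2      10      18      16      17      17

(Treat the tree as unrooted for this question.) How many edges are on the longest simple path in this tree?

BFS from 11 reaches 8 last, at distance 6; BFS from 8 confirms no node is farther.
Path: 11–12–2–0–13–15–8.

6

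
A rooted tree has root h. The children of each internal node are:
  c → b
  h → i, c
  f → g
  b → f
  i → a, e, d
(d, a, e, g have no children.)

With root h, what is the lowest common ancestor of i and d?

i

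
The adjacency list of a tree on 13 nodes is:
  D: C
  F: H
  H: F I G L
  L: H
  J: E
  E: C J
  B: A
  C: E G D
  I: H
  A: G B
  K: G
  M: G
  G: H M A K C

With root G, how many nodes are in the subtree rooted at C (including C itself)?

4

The subtree rooted at C contains: C, D, E, J — 4 nodes.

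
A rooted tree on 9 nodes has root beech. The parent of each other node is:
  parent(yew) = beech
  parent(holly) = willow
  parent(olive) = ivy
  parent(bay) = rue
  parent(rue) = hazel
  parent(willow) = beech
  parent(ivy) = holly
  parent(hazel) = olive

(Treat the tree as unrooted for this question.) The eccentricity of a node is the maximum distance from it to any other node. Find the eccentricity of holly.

A farthest node from holly is bay.
The path holly – ivy – olive – hazel – rue – bay has 5 edges.

5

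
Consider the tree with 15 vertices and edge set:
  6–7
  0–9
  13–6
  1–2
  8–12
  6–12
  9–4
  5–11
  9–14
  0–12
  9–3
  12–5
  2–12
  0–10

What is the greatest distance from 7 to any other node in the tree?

5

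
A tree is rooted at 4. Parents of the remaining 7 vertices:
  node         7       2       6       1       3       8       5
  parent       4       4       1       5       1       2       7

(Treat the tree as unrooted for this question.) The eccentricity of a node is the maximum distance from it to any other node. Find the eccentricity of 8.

Distances from 8 peak at 6, attained at 3 (6 also at distance 6).
8 – 2 – 4 – 7 – 5 – 1 – 3

6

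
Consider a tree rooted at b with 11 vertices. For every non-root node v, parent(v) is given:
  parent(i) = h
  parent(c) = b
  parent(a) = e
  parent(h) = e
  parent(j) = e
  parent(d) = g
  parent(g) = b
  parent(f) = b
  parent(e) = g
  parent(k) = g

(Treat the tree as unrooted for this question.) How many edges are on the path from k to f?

3

k – g – b – f: 3 edges.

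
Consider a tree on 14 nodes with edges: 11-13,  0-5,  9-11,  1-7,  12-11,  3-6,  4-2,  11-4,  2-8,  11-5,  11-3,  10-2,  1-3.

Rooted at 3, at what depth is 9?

2

Path from 3 to 9: 3 – 11 – 9, which has 2 edges.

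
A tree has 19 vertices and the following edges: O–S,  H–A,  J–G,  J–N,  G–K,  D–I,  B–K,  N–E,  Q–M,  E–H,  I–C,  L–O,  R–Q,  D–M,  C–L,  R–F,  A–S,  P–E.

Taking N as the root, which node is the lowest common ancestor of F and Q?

Q

Path F→root: F R Q M D I C L O S A H E N; path Q→root: Q M D I C L O S A H E N.
First common node: Q.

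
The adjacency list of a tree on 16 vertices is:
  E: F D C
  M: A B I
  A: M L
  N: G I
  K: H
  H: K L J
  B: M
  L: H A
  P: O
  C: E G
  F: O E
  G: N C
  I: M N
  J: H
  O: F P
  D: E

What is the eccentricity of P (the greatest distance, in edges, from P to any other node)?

A farthest node from P is K (J also at distance 12).
The path P–O–F–E–C–G–N–I–M–A–L–H–K has 12 edges.

12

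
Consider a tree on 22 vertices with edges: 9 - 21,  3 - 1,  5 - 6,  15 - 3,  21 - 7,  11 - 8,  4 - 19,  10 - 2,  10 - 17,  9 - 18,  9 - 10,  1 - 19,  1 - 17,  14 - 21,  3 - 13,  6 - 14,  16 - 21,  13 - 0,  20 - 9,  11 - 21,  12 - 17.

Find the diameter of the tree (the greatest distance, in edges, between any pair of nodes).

Starting from 5, a farthest node is 0 at distance 10.
One longest path: 5–6–14–21–9–10–17–1–3–13–0.
So the diameter is 10.

10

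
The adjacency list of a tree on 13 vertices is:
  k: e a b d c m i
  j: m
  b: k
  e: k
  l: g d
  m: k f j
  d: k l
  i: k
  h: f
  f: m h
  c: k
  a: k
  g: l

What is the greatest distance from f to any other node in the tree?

5

Distances from f peak at 5, attained at g.
f–m–k–d–l–g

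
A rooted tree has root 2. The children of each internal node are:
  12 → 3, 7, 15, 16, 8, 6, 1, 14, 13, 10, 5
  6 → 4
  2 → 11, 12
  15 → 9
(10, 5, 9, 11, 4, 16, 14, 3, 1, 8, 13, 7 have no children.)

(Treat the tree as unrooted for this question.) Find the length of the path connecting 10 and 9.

Walking from 10: 10 – 12 – 15 – 9. Length 3.

3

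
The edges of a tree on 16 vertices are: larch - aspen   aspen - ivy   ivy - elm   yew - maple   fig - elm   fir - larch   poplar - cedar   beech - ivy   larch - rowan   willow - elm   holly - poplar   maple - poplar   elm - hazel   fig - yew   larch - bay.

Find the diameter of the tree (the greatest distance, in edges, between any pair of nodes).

9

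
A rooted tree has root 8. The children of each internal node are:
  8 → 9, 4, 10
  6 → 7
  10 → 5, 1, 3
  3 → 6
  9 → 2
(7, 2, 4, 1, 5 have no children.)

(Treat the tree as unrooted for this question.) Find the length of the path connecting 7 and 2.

The path is 7–6–3–10–8–9–2, which has 6 edges.

6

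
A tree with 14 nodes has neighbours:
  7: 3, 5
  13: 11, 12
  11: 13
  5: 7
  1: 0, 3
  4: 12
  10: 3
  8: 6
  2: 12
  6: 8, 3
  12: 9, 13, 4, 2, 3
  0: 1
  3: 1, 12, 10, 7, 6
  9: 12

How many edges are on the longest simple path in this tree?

5

A longest path is 0 - 1 - 3 - 12 - 13 - 11, with 5 edges.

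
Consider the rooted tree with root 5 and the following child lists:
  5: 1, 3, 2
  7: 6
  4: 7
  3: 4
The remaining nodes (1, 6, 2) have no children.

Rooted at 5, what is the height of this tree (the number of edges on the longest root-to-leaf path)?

The longest root-to-leaf path is 5 – 3 – 4 – 7 – 6 (4 edges).

4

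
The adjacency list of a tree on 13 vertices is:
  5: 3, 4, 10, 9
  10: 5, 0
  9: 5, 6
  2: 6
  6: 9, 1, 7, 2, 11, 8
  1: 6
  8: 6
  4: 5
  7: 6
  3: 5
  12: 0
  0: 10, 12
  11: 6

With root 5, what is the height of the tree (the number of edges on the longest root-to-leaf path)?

3

A deepest node is 12, reached by 5–10–0–12.
That path has 3 edges, so the height is 3.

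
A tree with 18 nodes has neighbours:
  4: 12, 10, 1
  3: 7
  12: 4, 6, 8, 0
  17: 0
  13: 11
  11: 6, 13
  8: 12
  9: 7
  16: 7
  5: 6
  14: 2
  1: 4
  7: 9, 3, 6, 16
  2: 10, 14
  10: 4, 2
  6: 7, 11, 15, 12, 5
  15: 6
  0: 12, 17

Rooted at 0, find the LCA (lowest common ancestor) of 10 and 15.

12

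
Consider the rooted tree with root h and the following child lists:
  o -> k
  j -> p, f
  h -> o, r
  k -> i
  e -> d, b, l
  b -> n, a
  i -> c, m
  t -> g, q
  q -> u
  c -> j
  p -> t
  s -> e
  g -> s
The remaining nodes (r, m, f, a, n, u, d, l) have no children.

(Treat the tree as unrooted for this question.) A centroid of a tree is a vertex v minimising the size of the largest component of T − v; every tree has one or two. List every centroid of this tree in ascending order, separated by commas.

t

If t is removed the pieces have sizes 10, 8, 2, all ≤ ⌊21/2⌋ = 10.
Every other node leaves some component of size > 10, so the centroid is unique.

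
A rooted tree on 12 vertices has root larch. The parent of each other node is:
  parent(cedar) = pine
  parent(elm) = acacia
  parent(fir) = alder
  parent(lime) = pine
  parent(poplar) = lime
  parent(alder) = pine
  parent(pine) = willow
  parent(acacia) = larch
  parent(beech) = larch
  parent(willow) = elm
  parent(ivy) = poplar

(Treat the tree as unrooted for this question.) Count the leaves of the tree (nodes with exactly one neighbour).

4

Degree-1 nodes: beech, cedar, fir, ivy — 4 of them.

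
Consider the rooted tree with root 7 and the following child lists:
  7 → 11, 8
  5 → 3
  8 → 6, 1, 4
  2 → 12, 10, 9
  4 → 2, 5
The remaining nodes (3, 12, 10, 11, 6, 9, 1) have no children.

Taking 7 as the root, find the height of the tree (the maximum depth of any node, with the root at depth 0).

3 sits deepest: 7 → 8 → 4 → 5 → 3 — 4 edges from the root.

4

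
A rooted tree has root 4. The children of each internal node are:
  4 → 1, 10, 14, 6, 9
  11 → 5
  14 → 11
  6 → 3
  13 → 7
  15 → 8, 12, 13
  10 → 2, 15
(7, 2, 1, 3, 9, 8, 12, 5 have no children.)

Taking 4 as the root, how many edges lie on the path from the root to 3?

4 → 6 → 3 — 2 edges.

2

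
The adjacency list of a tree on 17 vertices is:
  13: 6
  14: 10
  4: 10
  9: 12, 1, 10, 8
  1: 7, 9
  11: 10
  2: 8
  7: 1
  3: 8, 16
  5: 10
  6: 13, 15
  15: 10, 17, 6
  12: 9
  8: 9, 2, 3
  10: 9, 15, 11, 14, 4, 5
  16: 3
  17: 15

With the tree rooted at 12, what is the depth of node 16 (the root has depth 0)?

Path from 12 to 16: 12 → 9 → 8 → 3 → 16, which has 4 edges.

4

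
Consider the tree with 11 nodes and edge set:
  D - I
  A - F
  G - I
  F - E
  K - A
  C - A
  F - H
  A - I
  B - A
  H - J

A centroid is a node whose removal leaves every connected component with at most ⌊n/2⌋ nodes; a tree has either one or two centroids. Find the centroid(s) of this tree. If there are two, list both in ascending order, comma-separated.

A

Delete A: the remaining components have sizes 4, 3, 1, 1, 1. Max 4 ≤ 5, so A is a centroid.
No neighbour of A does as well, so A is the unique centroid.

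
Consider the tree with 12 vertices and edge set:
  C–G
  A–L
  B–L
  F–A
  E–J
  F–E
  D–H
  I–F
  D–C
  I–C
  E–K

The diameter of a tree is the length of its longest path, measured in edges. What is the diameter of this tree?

7

A longest path is B – L – A – F – I – C – D – H, with 7 edges.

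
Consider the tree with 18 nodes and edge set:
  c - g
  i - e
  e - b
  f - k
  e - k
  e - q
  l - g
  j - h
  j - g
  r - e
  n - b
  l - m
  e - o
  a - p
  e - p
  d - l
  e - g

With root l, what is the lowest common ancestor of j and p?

Path j→root: j g l; path p→root: p e g l.
First common node: g.

g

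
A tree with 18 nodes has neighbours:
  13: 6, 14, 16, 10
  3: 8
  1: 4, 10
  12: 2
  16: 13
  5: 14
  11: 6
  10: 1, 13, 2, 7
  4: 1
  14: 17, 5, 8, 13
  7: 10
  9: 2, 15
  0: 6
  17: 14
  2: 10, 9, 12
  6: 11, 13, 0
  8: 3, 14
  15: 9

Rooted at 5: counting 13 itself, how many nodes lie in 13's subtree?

13

13's subtree: {13, 10, 6, 16, 2, 1, 7, 0, 11, 9, 12, 4, 15}, size 13.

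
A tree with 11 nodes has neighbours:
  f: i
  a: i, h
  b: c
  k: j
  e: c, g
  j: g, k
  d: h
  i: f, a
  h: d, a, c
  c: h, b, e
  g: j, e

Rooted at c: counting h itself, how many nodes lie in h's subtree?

Descendants of h (including itself): h, a, d, i, f. That's 5.

5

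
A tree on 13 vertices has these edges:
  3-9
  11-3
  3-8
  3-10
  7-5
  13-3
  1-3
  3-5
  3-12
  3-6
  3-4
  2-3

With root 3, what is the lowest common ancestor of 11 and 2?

Ancestors of 11 (toward the root): 11, 3.
Ancestors of 2: 2, 3.
The deepest node appearing in both lists is 3.

3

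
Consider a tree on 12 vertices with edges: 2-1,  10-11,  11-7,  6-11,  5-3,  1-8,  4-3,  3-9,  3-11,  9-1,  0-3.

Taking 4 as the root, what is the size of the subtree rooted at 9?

The subtree rooted at 9 contains: 9, 1, 2, 8 — 4 nodes.

4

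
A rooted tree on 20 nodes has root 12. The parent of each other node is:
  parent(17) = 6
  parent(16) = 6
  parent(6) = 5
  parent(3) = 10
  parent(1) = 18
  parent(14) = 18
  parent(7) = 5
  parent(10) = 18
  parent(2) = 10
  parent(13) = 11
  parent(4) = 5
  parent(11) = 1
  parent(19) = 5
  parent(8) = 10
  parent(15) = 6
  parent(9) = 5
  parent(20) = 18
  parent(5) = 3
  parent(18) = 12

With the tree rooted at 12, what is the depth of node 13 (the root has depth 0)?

4

Path from 12 to 13: 12–18–1–11–13, which has 4 edges.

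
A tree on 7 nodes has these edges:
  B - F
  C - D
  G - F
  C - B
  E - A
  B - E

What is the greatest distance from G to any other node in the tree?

4

The node farthest from G is A (D also at distance 4), via G–F–B–E–A — 4 edges.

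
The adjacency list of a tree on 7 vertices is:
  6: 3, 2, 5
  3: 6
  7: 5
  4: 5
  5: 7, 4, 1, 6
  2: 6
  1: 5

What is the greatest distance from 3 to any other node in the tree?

The node farthest from 3 is 7 (4, 1 also at distance 3), via 3 – 6 – 5 – 7 — 3 edges.

3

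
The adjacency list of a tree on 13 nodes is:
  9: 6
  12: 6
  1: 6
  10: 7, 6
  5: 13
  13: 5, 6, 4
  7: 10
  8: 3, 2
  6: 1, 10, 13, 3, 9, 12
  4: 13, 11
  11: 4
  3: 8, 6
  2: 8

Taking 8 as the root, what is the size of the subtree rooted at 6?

Descendants of 6 (including itself): 6, 13, 12, 10, 1, 9, 4, 5, 7, 11. That's 10.

10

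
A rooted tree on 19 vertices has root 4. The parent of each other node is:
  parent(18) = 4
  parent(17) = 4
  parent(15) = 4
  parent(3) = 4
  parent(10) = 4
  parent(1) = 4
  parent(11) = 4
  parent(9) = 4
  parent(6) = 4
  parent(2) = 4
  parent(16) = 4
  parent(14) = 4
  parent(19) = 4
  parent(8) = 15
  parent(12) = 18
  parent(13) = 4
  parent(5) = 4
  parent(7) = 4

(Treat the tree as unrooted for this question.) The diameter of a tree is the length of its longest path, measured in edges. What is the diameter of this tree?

4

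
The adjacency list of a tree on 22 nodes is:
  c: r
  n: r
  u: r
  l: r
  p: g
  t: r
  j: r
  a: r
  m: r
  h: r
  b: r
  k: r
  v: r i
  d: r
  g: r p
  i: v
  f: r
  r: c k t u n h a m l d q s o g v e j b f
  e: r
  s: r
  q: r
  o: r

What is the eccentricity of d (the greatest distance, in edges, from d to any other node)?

A farthest node from d is p (i also at distance 3).
The path d – r – g – p has 3 edges.

3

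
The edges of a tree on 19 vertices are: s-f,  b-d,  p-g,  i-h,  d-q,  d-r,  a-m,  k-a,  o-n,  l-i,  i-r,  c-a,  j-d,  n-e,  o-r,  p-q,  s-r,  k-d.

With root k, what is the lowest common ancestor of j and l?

d

Ancestors of j (toward the root): j, d, k.
Ancestors of l: l, i, r, d, k.
The deepest node appearing in both lists is d.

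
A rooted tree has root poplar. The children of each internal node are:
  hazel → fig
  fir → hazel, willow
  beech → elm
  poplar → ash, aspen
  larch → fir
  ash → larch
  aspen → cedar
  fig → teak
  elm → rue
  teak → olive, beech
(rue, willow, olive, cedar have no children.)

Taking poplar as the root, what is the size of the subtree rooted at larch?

10

Descendants of larch (including itself): larch, fir, hazel, willow, fig, teak, olive, beech, elm, rue. That's 10.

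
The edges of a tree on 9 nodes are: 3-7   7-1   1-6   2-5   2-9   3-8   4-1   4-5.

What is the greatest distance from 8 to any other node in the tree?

7

Distances from 8 peak at 7, attained at 9.
8–3–7–1–4–5–2–9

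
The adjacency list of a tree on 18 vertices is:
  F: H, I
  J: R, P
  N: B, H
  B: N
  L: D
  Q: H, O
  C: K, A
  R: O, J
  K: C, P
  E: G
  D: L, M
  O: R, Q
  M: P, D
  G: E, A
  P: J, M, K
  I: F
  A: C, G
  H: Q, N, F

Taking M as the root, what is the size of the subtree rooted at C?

The subtree rooted at C contains: C, A, G, E — 4 nodes.

4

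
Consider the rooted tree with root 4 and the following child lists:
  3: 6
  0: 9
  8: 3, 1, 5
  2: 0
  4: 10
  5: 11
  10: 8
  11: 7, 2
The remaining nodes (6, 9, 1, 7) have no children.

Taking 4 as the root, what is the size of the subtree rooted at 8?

8's subtree: {8, 5, 1, 3, 11, 6, 2, 7, 0, 9}, size 10.

10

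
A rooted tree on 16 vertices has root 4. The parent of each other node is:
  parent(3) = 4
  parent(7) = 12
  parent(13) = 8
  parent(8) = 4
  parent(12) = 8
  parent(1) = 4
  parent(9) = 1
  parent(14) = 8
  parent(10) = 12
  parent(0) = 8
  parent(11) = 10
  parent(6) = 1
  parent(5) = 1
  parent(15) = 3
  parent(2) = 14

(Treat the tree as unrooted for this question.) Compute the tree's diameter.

6

BFS from 11 reaches 15 last, at distance 6; BFS from 15 confirms no node is farther.
Path: 11–10–12–8–4–3–15.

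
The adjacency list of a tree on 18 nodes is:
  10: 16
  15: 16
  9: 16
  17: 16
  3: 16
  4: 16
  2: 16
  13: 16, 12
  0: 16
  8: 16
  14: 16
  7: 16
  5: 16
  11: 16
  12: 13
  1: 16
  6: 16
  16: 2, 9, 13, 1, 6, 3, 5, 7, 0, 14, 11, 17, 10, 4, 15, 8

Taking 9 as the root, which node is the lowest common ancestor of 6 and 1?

Path 6→root: 6 16 9; path 1→root: 1 16 9.
First common node: 16.

16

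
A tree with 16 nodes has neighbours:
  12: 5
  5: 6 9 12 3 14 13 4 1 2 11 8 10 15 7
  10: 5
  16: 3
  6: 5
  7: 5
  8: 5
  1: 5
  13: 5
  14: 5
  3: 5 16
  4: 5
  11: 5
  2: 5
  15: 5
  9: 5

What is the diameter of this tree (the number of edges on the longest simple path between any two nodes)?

BFS from 16 reaches 15 last, at distance 3; BFS from 15 confirms no node is farther.
Path: 16-3-5-15.

3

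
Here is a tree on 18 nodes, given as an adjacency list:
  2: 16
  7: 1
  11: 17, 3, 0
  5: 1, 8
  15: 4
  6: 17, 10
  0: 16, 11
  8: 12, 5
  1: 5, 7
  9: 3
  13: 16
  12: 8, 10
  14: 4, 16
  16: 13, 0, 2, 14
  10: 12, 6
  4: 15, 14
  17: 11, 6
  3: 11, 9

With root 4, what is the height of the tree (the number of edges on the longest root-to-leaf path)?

The longest root-to-leaf path is 4-14-16-0-11-17-6-10-12-8-5-1-7 (12 edges).

12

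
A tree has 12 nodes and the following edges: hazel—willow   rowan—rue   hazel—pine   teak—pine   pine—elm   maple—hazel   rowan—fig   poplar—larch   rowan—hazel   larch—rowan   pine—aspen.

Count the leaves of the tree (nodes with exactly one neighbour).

Degree-1 nodes: aspen, elm, fig, maple, poplar, rue, teak, willow — 8 of them.

8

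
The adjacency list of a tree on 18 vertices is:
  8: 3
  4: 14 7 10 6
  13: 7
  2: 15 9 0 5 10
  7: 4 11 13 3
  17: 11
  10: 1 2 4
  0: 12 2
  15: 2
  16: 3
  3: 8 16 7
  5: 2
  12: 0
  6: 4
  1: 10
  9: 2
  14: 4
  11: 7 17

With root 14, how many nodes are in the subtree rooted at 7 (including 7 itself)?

Descendants of 7 (including itself): 7, 3, 11, 13, 8, 16, 17. That's 7.

7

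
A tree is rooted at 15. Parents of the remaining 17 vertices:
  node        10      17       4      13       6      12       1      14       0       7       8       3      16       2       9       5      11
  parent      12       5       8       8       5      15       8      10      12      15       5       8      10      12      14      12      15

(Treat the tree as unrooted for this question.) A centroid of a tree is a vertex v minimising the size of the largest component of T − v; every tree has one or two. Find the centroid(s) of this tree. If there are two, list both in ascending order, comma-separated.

12

Delete 12: the remaining components have sizes 8, 4, 3, 1, 1. Max 8 ≤ 9, so 12 is a centroid.
No neighbour of 12 does as well, so 12 is the unique centroid.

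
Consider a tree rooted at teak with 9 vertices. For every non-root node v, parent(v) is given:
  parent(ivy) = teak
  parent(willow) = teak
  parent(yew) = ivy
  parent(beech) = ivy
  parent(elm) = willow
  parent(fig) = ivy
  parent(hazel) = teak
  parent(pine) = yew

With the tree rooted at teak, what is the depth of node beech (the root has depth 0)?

Climbing from beech to the root: beech – ivy – teak. That's 2 steps.

2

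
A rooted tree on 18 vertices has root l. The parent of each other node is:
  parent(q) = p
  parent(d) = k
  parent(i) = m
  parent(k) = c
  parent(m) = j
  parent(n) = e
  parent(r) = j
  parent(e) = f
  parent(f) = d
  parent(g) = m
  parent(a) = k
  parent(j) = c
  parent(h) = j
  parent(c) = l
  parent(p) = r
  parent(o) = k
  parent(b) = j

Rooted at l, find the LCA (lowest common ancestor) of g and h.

Ancestors of g (toward the root): g, m, j, c, l.
Ancestors of h: h, j, c, l.
The deepest node appearing in both lists is j.

j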